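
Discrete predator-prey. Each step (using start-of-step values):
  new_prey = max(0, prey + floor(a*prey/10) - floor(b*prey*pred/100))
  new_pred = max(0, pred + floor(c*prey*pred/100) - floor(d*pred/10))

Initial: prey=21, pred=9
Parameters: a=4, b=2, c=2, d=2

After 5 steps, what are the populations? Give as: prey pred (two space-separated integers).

Answer: 28 45

Derivation:
Step 1: prey: 21+8-3=26; pred: 9+3-1=11
Step 2: prey: 26+10-5=31; pred: 11+5-2=14
Step 3: prey: 31+12-8=35; pred: 14+8-2=20
Step 4: prey: 35+14-14=35; pred: 20+14-4=30
Step 5: prey: 35+14-21=28; pred: 30+21-6=45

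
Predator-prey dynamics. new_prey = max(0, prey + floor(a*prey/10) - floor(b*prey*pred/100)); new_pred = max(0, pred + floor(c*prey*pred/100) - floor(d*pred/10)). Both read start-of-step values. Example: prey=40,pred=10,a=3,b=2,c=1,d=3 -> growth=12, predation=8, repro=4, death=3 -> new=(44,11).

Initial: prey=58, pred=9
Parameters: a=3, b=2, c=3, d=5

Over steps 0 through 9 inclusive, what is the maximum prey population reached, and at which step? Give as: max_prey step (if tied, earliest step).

Step 1: prey: 58+17-10=65; pred: 9+15-4=20
Step 2: prey: 65+19-26=58; pred: 20+39-10=49
Step 3: prey: 58+17-56=19; pred: 49+85-24=110
Step 4: prey: 19+5-41=0; pred: 110+62-55=117
Step 5: prey: 0+0-0=0; pred: 117+0-58=59
Step 6: prey: 0+0-0=0; pred: 59+0-29=30
Step 7: prey: 0+0-0=0; pred: 30+0-15=15
Step 8: prey: 0+0-0=0; pred: 15+0-7=8
Step 9: prey: 0+0-0=0; pred: 8+0-4=4
Max prey = 65 at step 1

Answer: 65 1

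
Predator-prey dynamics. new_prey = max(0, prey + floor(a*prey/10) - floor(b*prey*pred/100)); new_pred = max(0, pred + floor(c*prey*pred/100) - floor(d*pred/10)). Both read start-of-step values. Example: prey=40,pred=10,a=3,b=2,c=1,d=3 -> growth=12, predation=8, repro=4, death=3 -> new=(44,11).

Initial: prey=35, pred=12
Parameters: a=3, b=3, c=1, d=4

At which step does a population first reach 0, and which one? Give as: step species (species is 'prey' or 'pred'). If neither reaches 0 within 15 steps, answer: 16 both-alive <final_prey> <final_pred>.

Answer: 16 both-alive 53 12

Derivation:
Step 1: prey: 35+10-12=33; pred: 12+4-4=12
Step 2: prey: 33+9-11=31; pred: 12+3-4=11
Step 3: prey: 31+9-10=30; pred: 11+3-4=10
Step 4: prey: 30+9-9=30; pred: 10+3-4=9
Step 5: prey: 30+9-8=31; pred: 9+2-3=8
Step 6: prey: 31+9-7=33; pred: 8+2-3=7
Step 7: prey: 33+9-6=36; pred: 7+2-2=7
Step 8: prey: 36+10-7=39; pred: 7+2-2=7
Step 9: prey: 39+11-8=42; pred: 7+2-2=7
Step 10: prey: 42+12-8=46; pred: 7+2-2=7
Step 11: prey: 46+13-9=50; pred: 7+3-2=8
Step 12: prey: 50+15-12=53; pred: 8+4-3=9
Step 13: prey: 53+15-14=54; pred: 9+4-3=10
Step 14: prey: 54+16-16=54; pred: 10+5-4=11
Step 15: prey: 54+16-17=53; pred: 11+5-4=12
No extinction within 15 steps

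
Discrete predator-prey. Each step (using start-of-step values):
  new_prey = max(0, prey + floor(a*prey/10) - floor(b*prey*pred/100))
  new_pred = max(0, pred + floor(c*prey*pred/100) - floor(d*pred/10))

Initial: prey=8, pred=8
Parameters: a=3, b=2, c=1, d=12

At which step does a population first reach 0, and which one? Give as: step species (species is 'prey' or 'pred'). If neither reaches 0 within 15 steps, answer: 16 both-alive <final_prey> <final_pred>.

Answer: 1 pred

Derivation:
Step 1: prey: 8+2-1=9; pred: 8+0-9=0
First extinction: pred at step 1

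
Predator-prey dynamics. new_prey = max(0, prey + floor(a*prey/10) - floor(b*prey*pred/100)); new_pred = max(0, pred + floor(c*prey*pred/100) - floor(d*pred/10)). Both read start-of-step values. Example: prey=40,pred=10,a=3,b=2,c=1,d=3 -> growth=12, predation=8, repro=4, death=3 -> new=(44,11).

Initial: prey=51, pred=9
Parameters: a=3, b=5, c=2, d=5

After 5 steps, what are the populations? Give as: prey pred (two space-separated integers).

Answer: 1 7

Derivation:
Step 1: prey: 51+15-22=44; pred: 9+9-4=14
Step 2: prey: 44+13-30=27; pred: 14+12-7=19
Step 3: prey: 27+8-25=10; pred: 19+10-9=20
Step 4: prey: 10+3-10=3; pred: 20+4-10=14
Step 5: prey: 3+0-2=1; pred: 14+0-7=7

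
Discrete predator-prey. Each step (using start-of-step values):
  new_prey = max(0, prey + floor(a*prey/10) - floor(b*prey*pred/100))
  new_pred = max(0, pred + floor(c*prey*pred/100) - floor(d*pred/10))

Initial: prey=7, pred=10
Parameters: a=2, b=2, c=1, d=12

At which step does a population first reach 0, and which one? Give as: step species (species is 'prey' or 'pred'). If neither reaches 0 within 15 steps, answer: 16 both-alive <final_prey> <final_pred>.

Step 1: prey: 7+1-1=7; pred: 10+0-12=0
First extinction: pred at step 1

Answer: 1 pred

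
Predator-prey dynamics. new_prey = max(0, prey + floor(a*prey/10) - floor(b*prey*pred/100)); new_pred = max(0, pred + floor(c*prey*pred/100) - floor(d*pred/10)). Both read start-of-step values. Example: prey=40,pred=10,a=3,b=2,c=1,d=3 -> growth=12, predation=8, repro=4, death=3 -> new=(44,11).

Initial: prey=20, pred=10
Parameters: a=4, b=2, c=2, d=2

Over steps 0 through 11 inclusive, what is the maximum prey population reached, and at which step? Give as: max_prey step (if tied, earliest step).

Answer: 31 3

Derivation:
Step 1: prey: 20+8-4=24; pred: 10+4-2=12
Step 2: prey: 24+9-5=28; pred: 12+5-2=15
Step 3: prey: 28+11-8=31; pred: 15+8-3=20
Step 4: prey: 31+12-12=31; pred: 20+12-4=28
Step 5: prey: 31+12-17=26; pred: 28+17-5=40
Step 6: prey: 26+10-20=16; pred: 40+20-8=52
Step 7: prey: 16+6-16=6; pred: 52+16-10=58
Step 8: prey: 6+2-6=2; pred: 58+6-11=53
Step 9: prey: 2+0-2=0; pred: 53+2-10=45
Step 10: prey: 0+0-0=0; pred: 45+0-9=36
Step 11: prey: 0+0-0=0; pred: 36+0-7=29
Max prey = 31 at step 3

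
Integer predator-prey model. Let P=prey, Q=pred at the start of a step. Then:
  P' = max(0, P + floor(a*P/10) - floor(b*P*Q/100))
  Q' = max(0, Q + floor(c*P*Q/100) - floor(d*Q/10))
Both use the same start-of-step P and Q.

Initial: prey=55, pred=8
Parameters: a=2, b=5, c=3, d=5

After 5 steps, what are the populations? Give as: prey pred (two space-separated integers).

Answer: 0 8

Derivation:
Step 1: prey: 55+11-22=44; pred: 8+13-4=17
Step 2: prey: 44+8-37=15; pred: 17+22-8=31
Step 3: prey: 15+3-23=0; pred: 31+13-15=29
Step 4: prey: 0+0-0=0; pred: 29+0-14=15
Step 5: prey: 0+0-0=0; pred: 15+0-7=8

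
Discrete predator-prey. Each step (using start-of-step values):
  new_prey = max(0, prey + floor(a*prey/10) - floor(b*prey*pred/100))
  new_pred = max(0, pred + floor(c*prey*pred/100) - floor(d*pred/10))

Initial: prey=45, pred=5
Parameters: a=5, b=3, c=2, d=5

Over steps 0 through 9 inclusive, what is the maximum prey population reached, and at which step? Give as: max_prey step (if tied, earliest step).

Step 1: prey: 45+22-6=61; pred: 5+4-2=7
Step 2: prey: 61+30-12=79; pred: 7+8-3=12
Step 3: prey: 79+39-28=90; pred: 12+18-6=24
Step 4: prey: 90+45-64=71; pred: 24+43-12=55
Step 5: prey: 71+35-117=0; pred: 55+78-27=106
Step 6: prey: 0+0-0=0; pred: 106+0-53=53
Step 7: prey: 0+0-0=0; pred: 53+0-26=27
Step 8: prey: 0+0-0=0; pred: 27+0-13=14
Step 9: prey: 0+0-0=0; pred: 14+0-7=7
Max prey = 90 at step 3

Answer: 90 3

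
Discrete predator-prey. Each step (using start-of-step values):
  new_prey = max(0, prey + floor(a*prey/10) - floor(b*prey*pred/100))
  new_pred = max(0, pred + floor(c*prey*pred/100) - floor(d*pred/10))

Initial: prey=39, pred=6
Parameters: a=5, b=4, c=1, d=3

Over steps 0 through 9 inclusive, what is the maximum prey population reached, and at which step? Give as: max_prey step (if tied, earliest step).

Step 1: prey: 39+19-9=49; pred: 6+2-1=7
Step 2: prey: 49+24-13=60; pred: 7+3-2=8
Step 3: prey: 60+30-19=71; pred: 8+4-2=10
Step 4: prey: 71+35-28=78; pred: 10+7-3=14
Step 5: prey: 78+39-43=74; pred: 14+10-4=20
Step 6: prey: 74+37-59=52; pred: 20+14-6=28
Step 7: prey: 52+26-58=20; pred: 28+14-8=34
Step 8: prey: 20+10-27=3; pred: 34+6-10=30
Step 9: prey: 3+1-3=1; pred: 30+0-9=21
Max prey = 78 at step 4

Answer: 78 4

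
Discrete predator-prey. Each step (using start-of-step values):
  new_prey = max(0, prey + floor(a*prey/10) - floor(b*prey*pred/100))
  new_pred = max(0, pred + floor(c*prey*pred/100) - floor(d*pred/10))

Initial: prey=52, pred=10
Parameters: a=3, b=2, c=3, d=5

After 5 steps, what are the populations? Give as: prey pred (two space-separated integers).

Answer: 0 52

Derivation:
Step 1: prey: 52+15-10=57; pred: 10+15-5=20
Step 2: prey: 57+17-22=52; pred: 20+34-10=44
Step 3: prey: 52+15-45=22; pred: 44+68-22=90
Step 4: prey: 22+6-39=0; pred: 90+59-45=104
Step 5: prey: 0+0-0=0; pred: 104+0-52=52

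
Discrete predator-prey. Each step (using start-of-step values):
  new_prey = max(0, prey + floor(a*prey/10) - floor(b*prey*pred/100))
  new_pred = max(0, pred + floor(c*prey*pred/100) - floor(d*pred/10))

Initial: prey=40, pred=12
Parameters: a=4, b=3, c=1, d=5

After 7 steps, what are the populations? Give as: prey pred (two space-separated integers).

Answer: 78 14

Derivation:
Step 1: prey: 40+16-14=42; pred: 12+4-6=10
Step 2: prey: 42+16-12=46; pred: 10+4-5=9
Step 3: prey: 46+18-12=52; pred: 9+4-4=9
Step 4: prey: 52+20-14=58; pred: 9+4-4=9
Step 5: prey: 58+23-15=66; pred: 9+5-4=10
Step 6: prey: 66+26-19=73; pred: 10+6-5=11
Step 7: prey: 73+29-24=78; pred: 11+8-5=14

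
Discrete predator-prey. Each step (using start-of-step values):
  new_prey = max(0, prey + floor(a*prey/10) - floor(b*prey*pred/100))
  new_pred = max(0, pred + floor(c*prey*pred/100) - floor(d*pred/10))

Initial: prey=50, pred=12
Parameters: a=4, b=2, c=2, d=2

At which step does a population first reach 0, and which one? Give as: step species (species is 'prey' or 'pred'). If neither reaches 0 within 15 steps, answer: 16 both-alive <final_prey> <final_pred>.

Step 1: prey: 50+20-12=58; pred: 12+12-2=22
Step 2: prey: 58+23-25=56; pred: 22+25-4=43
Step 3: prey: 56+22-48=30; pred: 43+48-8=83
Step 4: prey: 30+12-49=0; pred: 83+49-16=116
First extinction: prey at step 4

Answer: 4 prey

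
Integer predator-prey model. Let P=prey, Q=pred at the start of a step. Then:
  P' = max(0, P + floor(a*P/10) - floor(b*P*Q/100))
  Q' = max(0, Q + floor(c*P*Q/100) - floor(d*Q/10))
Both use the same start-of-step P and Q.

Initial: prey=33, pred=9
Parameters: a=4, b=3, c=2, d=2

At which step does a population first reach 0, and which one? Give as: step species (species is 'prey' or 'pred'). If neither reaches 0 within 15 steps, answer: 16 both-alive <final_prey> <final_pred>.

Step 1: prey: 33+13-8=38; pred: 9+5-1=13
Step 2: prey: 38+15-14=39; pred: 13+9-2=20
Step 3: prey: 39+15-23=31; pred: 20+15-4=31
Step 4: prey: 31+12-28=15; pred: 31+19-6=44
Step 5: prey: 15+6-19=2; pred: 44+13-8=49
Step 6: prey: 2+0-2=0; pred: 49+1-9=41
First extinction: prey at step 6

Answer: 6 prey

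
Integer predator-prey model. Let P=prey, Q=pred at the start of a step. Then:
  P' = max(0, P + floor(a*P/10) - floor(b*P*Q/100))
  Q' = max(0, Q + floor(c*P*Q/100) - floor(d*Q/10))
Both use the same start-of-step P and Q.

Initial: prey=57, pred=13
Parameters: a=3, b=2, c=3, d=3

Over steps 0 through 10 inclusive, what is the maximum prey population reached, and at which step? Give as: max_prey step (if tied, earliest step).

Answer: 60 1

Derivation:
Step 1: prey: 57+17-14=60; pred: 13+22-3=32
Step 2: prey: 60+18-38=40; pred: 32+57-9=80
Step 3: prey: 40+12-64=0; pred: 80+96-24=152
Step 4: prey: 0+0-0=0; pred: 152+0-45=107
Step 5: prey: 0+0-0=0; pred: 107+0-32=75
Step 6: prey: 0+0-0=0; pred: 75+0-22=53
Step 7: prey: 0+0-0=0; pred: 53+0-15=38
Step 8: prey: 0+0-0=0; pred: 38+0-11=27
Step 9: prey: 0+0-0=0; pred: 27+0-8=19
Step 10: prey: 0+0-0=0; pred: 19+0-5=14
Max prey = 60 at step 1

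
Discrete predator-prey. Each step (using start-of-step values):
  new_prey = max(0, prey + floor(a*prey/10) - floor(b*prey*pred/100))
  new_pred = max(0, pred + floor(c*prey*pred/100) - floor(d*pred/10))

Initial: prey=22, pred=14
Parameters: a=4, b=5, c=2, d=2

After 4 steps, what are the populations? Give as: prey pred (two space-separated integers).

Answer: 2 17

Derivation:
Step 1: prey: 22+8-15=15; pred: 14+6-2=18
Step 2: prey: 15+6-13=8; pred: 18+5-3=20
Step 3: prey: 8+3-8=3; pred: 20+3-4=19
Step 4: prey: 3+1-2=2; pred: 19+1-3=17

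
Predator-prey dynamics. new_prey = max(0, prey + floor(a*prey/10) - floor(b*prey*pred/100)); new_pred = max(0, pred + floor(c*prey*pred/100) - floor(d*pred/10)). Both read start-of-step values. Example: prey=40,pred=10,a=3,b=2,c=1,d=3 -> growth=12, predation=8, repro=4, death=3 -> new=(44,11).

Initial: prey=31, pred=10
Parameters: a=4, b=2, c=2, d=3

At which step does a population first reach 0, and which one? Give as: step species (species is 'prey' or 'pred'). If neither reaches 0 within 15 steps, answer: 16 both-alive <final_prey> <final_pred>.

Answer: 7 prey

Derivation:
Step 1: prey: 31+12-6=37; pred: 10+6-3=13
Step 2: prey: 37+14-9=42; pred: 13+9-3=19
Step 3: prey: 42+16-15=43; pred: 19+15-5=29
Step 4: prey: 43+17-24=36; pred: 29+24-8=45
Step 5: prey: 36+14-32=18; pred: 45+32-13=64
Step 6: prey: 18+7-23=2; pred: 64+23-19=68
Step 7: prey: 2+0-2=0; pred: 68+2-20=50
First extinction: prey at step 7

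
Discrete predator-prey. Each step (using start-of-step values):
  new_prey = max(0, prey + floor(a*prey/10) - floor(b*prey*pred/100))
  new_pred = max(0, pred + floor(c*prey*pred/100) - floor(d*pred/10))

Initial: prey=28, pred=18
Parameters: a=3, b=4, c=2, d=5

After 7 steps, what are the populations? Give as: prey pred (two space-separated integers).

Answer: 7 1

Derivation:
Step 1: prey: 28+8-20=16; pred: 18+10-9=19
Step 2: prey: 16+4-12=8; pred: 19+6-9=16
Step 3: prey: 8+2-5=5; pred: 16+2-8=10
Step 4: prey: 5+1-2=4; pred: 10+1-5=6
Step 5: prey: 4+1-0=5; pred: 6+0-3=3
Step 6: prey: 5+1-0=6; pred: 3+0-1=2
Step 7: prey: 6+1-0=7; pred: 2+0-1=1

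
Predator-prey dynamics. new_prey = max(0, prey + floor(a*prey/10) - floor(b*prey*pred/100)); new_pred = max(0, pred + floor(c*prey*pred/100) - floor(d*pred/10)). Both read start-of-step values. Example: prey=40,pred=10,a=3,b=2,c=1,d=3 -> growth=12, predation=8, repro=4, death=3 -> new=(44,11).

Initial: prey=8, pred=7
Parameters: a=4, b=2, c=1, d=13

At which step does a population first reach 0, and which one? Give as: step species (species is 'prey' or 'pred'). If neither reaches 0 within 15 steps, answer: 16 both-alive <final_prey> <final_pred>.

Answer: 1 pred

Derivation:
Step 1: prey: 8+3-1=10; pred: 7+0-9=0
First extinction: pred at step 1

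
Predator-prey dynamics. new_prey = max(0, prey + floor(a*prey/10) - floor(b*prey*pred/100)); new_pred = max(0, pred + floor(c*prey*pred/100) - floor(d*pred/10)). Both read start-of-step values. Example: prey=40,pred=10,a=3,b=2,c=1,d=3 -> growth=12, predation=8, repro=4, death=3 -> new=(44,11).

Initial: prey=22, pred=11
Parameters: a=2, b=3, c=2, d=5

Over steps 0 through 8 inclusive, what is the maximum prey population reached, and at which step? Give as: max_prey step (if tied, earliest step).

Answer: 25 8

Derivation:
Step 1: prey: 22+4-7=19; pred: 11+4-5=10
Step 2: prey: 19+3-5=17; pred: 10+3-5=8
Step 3: prey: 17+3-4=16; pred: 8+2-4=6
Step 4: prey: 16+3-2=17; pred: 6+1-3=4
Step 5: prey: 17+3-2=18; pred: 4+1-2=3
Step 6: prey: 18+3-1=20; pred: 3+1-1=3
Step 7: prey: 20+4-1=23; pred: 3+1-1=3
Step 8: prey: 23+4-2=25; pred: 3+1-1=3
Max prey = 25 at step 8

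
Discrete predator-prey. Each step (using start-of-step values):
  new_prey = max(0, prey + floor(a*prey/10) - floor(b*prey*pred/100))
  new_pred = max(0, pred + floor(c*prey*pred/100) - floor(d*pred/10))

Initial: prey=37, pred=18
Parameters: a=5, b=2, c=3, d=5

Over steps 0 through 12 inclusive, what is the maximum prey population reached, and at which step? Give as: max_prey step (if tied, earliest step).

Step 1: prey: 37+18-13=42; pred: 18+19-9=28
Step 2: prey: 42+21-23=40; pred: 28+35-14=49
Step 3: prey: 40+20-39=21; pred: 49+58-24=83
Step 4: prey: 21+10-34=0; pred: 83+52-41=94
Step 5: prey: 0+0-0=0; pred: 94+0-47=47
Step 6: prey: 0+0-0=0; pred: 47+0-23=24
Step 7: prey: 0+0-0=0; pred: 24+0-12=12
Step 8: prey: 0+0-0=0; pred: 12+0-6=6
Step 9: prey: 0+0-0=0; pred: 6+0-3=3
Step 10: prey: 0+0-0=0; pred: 3+0-1=2
Step 11: prey: 0+0-0=0; pred: 2+0-1=1
Step 12: prey: 0+0-0=0; pred: 1+0-0=1
Max prey = 42 at step 1

Answer: 42 1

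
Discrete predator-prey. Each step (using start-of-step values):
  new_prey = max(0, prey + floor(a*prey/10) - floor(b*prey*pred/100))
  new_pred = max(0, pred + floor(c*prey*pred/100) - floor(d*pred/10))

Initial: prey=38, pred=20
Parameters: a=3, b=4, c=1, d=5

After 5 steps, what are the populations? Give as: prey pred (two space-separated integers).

Step 1: prey: 38+11-30=19; pred: 20+7-10=17
Step 2: prey: 19+5-12=12; pred: 17+3-8=12
Step 3: prey: 12+3-5=10; pred: 12+1-6=7
Step 4: prey: 10+3-2=11; pred: 7+0-3=4
Step 5: prey: 11+3-1=13; pred: 4+0-2=2

Answer: 13 2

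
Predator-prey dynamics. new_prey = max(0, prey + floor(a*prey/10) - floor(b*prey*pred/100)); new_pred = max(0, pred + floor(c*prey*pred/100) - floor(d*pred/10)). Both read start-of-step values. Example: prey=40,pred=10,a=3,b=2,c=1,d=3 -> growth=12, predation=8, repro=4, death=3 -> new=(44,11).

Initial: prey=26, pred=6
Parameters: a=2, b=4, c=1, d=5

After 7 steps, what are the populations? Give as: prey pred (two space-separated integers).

Answer: 49 1

Derivation:
Step 1: prey: 26+5-6=25; pred: 6+1-3=4
Step 2: prey: 25+5-4=26; pred: 4+1-2=3
Step 3: prey: 26+5-3=28; pred: 3+0-1=2
Step 4: prey: 28+5-2=31; pred: 2+0-1=1
Step 5: prey: 31+6-1=36; pred: 1+0-0=1
Step 6: prey: 36+7-1=42; pred: 1+0-0=1
Step 7: prey: 42+8-1=49; pred: 1+0-0=1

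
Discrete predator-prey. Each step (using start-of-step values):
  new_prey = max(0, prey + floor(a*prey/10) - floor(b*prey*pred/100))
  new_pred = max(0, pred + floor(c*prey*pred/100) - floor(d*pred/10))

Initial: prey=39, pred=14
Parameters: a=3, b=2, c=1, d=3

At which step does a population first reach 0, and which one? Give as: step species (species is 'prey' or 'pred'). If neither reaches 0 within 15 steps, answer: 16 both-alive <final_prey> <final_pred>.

Step 1: prey: 39+11-10=40; pred: 14+5-4=15
Step 2: prey: 40+12-12=40; pred: 15+6-4=17
Step 3: prey: 40+12-13=39; pred: 17+6-5=18
Step 4: prey: 39+11-14=36; pred: 18+7-5=20
Step 5: prey: 36+10-14=32; pred: 20+7-6=21
Step 6: prey: 32+9-13=28; pred: 21+6-6=21
Step 7: prey: 28+8-11=25; pred: 21+5-6=20
Step 8: prey: 25+7-10=22; pred: 20+5-6=19
Step 9: prey: 22+6-8=20; pred: 19+4-5=18
Step 10: prey: 20+6-7=19; pred: 18+3-5=16
Step 11: prey: 19+5-6=18; pred: 16+3-4=15
Step 12: prey: 18+5-5=18; pred: 15+2-4=13
Step 13: prey: 18+5-4=19; pred: 13+2-3=12
Step 14: prey: 19+5-4=20; pred: 12+2-3=11
Step 15: prey: 20+6-4=22; pred: 11+2-3=10
No extinction within 15 steps

Answer: 16 both-alive 22 10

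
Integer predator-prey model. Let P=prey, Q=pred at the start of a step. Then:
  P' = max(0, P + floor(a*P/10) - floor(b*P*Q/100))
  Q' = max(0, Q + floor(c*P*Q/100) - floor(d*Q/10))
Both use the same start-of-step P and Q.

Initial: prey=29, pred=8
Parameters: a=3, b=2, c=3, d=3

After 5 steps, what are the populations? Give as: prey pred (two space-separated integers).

Answer: 3 72

Derivation:
Step 1: prey: 29+8-4=33; pred: 8+6-2=12
Step 2: prey: 33+9-7=35; pred: 12+11-3=20
Step 3: prey: 35+10-14=31; pred: 20+21-6=35
Step 4: prey: 31+9-21=19; pred: 35+32-10=57
Step 5: prey: 19+5-21=3; pred: 57+32-17=72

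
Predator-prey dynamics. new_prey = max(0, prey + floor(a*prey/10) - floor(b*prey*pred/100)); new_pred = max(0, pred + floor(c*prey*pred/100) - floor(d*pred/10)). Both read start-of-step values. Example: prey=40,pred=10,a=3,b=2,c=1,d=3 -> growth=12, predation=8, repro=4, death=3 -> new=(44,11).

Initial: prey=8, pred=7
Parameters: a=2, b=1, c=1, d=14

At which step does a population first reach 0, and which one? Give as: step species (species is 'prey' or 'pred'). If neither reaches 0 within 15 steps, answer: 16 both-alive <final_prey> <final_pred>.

Step 1: prey: 8+1-0=9; pred: 7+0-9=0
First extinction: pred at step 1

Answer: 1 pred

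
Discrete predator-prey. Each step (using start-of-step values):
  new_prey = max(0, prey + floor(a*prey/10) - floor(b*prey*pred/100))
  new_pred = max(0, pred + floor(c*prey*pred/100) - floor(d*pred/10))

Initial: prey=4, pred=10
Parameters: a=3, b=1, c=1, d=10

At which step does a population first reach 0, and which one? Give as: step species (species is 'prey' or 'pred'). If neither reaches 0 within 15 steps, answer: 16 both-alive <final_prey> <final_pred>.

Step 1: prey: 4+1-0=5; pred: 10+0-10=0
First extinction: pred at step 1

Answer: 1 pred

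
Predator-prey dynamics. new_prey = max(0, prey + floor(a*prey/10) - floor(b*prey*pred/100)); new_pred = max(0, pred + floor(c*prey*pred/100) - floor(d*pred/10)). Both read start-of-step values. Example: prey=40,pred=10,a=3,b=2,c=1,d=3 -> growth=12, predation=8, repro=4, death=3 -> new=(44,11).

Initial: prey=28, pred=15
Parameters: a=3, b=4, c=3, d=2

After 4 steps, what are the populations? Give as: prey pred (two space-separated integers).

Step 1: prey: 28+8-16=20; pred: 15+12-3=24
Step 2: prey: 20+6-19=7; pred: 24+14-4=34
Step 3: prey: 7+2-9=0; pred: 34+7-6=35
Step 4: prey: 0+0-0=0; pred: 35+0-7=28

Answer: 0 28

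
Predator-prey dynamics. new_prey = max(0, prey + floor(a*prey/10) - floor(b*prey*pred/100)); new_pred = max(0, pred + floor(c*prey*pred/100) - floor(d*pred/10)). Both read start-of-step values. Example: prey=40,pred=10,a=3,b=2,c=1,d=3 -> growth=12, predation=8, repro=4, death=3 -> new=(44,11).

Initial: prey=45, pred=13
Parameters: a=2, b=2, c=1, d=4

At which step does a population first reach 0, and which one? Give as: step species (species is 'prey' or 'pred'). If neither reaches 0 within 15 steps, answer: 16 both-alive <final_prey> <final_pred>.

Answer: 16 both-alive 40 7

Derivation:
Step 1: prey: 45+9-11=43; pred: 13+5-5=13
Step 2: prey: 43+8-11=40; pred: 13+5-5=13
Step 3: prey: 40+8-10=38; pred: 13+5-5=13
Step 4: prey: 38+7-9=36; pred: 13+4-5=12
Step 5: prey: 36+7-8=35; pred: 12+4-4=12
Step 6: prey: 35+7-8=34; pred: 12+4-4=12
Step 7: prey: 34+6-8=32; pred: 12+4-4=12
Step 8: prey: 32+6-7=31; pred: 12+3-4=11
Step 9: prey: 31+6-6=31; pred: 11+3-4=10
Step 10: prey: 31+6-6=31; pred: 10+3-4=9
Step 11: prey: 31+6-5=32; pred: 9+2-3=8
Step 12: prey: 32+6-5=33; pred: 8+2-3=7
Step 13: prey: 33+6-4=35; pred: 7+2-2=7
Step 14: prey: 35+7-4=38; pred: 7+2-2=7
Step 15: prey: 38+7-5=40; pred: 7+2-2=7
No extinction within 15 steps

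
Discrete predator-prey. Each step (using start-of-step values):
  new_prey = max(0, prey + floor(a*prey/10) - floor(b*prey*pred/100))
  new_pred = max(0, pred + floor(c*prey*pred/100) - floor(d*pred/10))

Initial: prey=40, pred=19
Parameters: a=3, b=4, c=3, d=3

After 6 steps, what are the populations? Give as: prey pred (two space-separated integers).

Step 1: prey: 40+12-30=22; pred: 19+22-5=36
Step 2: prey: 22+6-31=0; pred: 36+23-10=49
Step 3: prey: 0+0-0=0; pred: 49+0-14=35
Step 4: prey: 0+0-0=0; pred: 35+0-10=25
Step 5: prey: 0+0-0=0; pred: 25+0-7=18
Step 6: prey: 0+0-0=0; pred: 18+0-5=13

Answer: 0 13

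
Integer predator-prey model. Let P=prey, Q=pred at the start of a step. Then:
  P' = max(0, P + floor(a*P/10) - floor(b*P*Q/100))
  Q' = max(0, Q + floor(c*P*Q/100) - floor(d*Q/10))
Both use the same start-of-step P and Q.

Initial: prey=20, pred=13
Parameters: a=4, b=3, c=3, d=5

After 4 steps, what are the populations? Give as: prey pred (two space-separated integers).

Step 1: prey: 20+8-7=21; pred: 13+7-6=14
Step 2: prey: 21+8-8=21; pred: 14+8-7=15
Step 3: prey: 21+8-9=20; pred: 15+9-7=17
Step 4: prey: 20+8-10=18; pred: 17+10-8=19

Answer: 18 19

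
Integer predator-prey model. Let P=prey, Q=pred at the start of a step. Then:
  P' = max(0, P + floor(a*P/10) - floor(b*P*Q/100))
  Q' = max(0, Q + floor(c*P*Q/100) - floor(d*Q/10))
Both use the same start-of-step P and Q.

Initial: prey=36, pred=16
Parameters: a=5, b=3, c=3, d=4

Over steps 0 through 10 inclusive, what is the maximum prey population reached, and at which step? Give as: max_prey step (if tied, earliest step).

Answer: 37 1

Derivation:
Step 1: prey: 36+18-17=37; pred: 16+17-6=27
Step 2: prey: 37+18-29=26; pred: 27+29-10=46
Step 3: prey: 26+13-35=4; pred: 46+35-18=63
Step 4: prey: 4+2-7=0; pred: 63+7-25=45
Step 5: prey: 0+0-0=0; pred: 45+0-18=27
Step 6: prey: 0+0-0=0; pred: 27+0-10=17
Step 7: prey: 0+0-0=0; pred: 17+0-6=11
Step 8: prey: 0+0-0=0; pred: 11+0-4=7
Step 9: prey: 0+0-0=0; pred: 7+0-2=5
Step 10: prey: 0+0-0=0; pred: 5+0-2=3
Max prey = 37 at step 1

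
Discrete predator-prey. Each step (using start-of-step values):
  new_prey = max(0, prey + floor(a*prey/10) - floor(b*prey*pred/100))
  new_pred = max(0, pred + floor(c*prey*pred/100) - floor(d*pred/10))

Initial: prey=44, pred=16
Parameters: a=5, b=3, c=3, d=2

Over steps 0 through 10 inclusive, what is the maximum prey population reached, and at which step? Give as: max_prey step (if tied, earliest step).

Answer: 45 1

Derivation:
Step 1: prey: 44+22-21=45; pred: 16+21-3=34
Step 2: prey: 45+22-45=22; pred: 34+45-6=73
Step 3: prey: 22+11-48=0; pred: 73+48-14=107
Step 4: prey: 0+0-0=0; pred: 107+0-21=86
Step 5: prey: 0+0-0=0; pred: 86+0-17=69
Step 6: prey: 0+0-0=0; pred: 69+0-13=56
Step 7: prey: 0+0-0=0; pred: 56+0-11=45
Step 8: prey: 0+0-0=0; pred: 45+0-9=36
Step 9: prey: 0+0-0=0; pred: 36+0-7=29
Step 10: prey: 0+0-0=0; pred: 29+0-5=24
Max prey = 45 at step 1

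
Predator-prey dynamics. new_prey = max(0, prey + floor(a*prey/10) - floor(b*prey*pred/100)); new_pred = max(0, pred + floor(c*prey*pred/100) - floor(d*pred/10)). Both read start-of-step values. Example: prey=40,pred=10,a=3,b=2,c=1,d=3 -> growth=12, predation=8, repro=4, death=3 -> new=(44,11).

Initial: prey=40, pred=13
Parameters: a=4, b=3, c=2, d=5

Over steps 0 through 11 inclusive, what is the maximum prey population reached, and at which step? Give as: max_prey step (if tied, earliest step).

Answer: 41 1

Derivation:
Step 1: prey: 40+16-15=41; pred: 13+10-6=17
Step 2: prey: 41+16-20=37; pred: 17+13-8=22
Step 3: prey: 37+14-24=27; pred: 22+16-11=27
Step 4: prey: 27+10-21=16; pred: 27+14-13=28
Step 5: prey: 16+6-13=9; pred: 28+8-14=22
Step 6: prey: 9+3-5=7; pred: 22+3-11=14
Step 7: prey: 7+2-2=7; pred: 14+1-7=8
Step 8: prey: 7+2-1=8; pred: 8+1-4=5
Step 9: prey: 8+3-1=10; pred: 5+0-2=3
Step 10: prey: 10+4-0=14; pred: 3+0-1=2
Step 11: prey: 14+5-0=19; pred: 2+0-1=1
Max prey = 41 at step 1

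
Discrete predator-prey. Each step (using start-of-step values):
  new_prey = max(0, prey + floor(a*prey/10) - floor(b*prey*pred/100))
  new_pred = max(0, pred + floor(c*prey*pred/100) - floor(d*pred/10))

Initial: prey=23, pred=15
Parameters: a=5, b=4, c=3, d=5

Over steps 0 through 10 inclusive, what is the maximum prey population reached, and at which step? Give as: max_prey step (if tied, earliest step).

Step 1: prey: 23+11-13=21; pred: 15+10-7=18
Step 2: prey: 21+10-15=16; pred: 18+11-9=20
Step 3: prey: 16+8-12=12; pred: 20+9-10=19
Step 4: prey: 12+6-9=9; pred: 19+6-9=16
Step 5: prey: 9+4-5=8; pred: 16+4-8=12
Step 6: prey: 8+4-3=9; pred: 12+2-6=8
Step 7: prey: 9+4-2=11; pred: 8+2-4=6
Step 8: prey: 11+5-2=14; pred: 6+1-3=4
Step 9: prey: 14+7-2=19; pred: 4+1-2=3
Step 10: prey: 19+9-2=26; pred: 3+1-1=3
Max prey = 26 at step 10

Answer: 26 10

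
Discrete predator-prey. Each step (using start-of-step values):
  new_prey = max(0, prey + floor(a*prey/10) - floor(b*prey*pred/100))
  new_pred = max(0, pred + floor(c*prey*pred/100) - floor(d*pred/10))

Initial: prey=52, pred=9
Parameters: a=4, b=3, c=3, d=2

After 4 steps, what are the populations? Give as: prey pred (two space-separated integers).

Answer: 0 94

Derivation:
Step 1: prey: 52+20-14=58; pred: 9+14-1=22
Step 2: prey: 58+23-38=43; pred: 22+38-4=56
Step 3: prey: 43+17-72=0; pred: 56+72-11=117
Step 4: prey: 0+0-0=0; pred: 117+0-23=94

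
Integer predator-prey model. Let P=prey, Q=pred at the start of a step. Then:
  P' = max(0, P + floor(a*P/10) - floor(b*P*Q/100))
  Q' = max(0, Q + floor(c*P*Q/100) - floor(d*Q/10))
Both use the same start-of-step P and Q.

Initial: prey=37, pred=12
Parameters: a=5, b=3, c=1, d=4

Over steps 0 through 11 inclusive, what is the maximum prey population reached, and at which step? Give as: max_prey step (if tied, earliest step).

Step 1: prey: 37+18-13=42; pred: 12+4-4=12
Step 2: prey: 42+21-15=48; pred: 12+5-4=13
Step 3: prey: 48+24-18=54; pred: 13+6-5=14
Step 4: prey: 54+27-22=59; pred: 14+7-5=16
Step 5: prey: 59+29-28=60; pred: 16+9-6=19
Step 6: prey: 60+30-34=56; pred: 19+11-7=23
Step 7: prey: 56+28-38=46; pred: 23+12-9=26
Step 8: prey: 46+23-35=34; pred: 26+11-10=27
Step 9: prey: 34+17-27=24; pred: 27+9-10=26
Step 10: prey: 24+12-18=18; pred: 26+6-10=22
Step 11: prey: 18+9-11=16; pred: 22+3-8=17
Max prey = 60 at step 5

Answer: 60 5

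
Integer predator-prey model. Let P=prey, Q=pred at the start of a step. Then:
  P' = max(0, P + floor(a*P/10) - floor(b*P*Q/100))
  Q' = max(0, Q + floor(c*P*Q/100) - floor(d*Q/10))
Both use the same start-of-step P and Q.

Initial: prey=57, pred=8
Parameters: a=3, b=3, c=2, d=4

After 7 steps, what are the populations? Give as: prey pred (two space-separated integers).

Step 1: prey: 57+17-13=61; pred: 8+9-3=14
Step 2: prey: 61+18-25=54; pred: 14+17-5=26
Step 3: prey: 54+16-42=28; pred: 26+28-10=44
Step 4: prey: 28+8-36=0; pred: 44+24-17=51
Step 5: prey: 0+0-0=0; pred: 51+0-20=31
Step 6: prey: 0+0-0=0; pred: 31+0-12=19
Step 7: prey: 0+0-0=0; pred: 19+0-7=12

Answer: 0 12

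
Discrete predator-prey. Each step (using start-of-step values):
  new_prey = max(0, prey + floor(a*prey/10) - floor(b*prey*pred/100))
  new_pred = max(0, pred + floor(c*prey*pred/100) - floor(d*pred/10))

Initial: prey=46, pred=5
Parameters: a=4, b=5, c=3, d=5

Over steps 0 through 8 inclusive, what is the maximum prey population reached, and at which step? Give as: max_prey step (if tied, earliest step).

Step 1: prey: 46+18-11=53; pred: 5+6-2=9
Step 2: prey: 53+21-23=51; pred: 9+14-4=19
Step 3: prey: 51+20-48=23; pred: 19+29-9=39
Step 4: prey: 23+9-44=0; pred: 39+26-19=46
Step 5: prey: 0+0-0=0; pred: 46+0-23=23
Step 6: prey: 0+0-0=0; pred: 23+0-11=12
Step 7: prey: 0+0-0=0; pred: 12+0-6=6
Step 8: prey: 0+0-0=0; pred: 6+0-3=3
Max prey = 53 at step 1

Answer: 53 1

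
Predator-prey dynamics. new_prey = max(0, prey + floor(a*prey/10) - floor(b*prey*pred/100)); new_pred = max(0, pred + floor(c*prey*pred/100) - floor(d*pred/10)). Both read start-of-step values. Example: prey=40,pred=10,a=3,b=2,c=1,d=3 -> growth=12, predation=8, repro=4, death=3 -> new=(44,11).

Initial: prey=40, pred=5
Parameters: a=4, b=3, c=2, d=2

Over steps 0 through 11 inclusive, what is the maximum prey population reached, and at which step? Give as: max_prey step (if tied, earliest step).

Answer: 58 2

Derivation:
Step 1: prey: 40+16-6=50; pred: 5+4-1=8
Step 2: prey: 50+20-12=58; pred: 8+8-1=15
Step 3: prey: 58+23-26=55; pred: 15+17-3=29
Step 4: prey: 55+22-47=30; pred: 29+31-5=55
Step 5: prey: 30+12-49=0; pred: 55+33-11=77
Step 6: prey: 0+0-0=0; pred: 77+0-15=62
Step 7: prey: 0+0-0=0; pred: 62+0-12=50
Step 8: prey: 0+0-0=0; pred: 50+0-10=40
Step 9: prey: 0+0-0=0; pred: 40+0-8=32
Step 10: prey: 0+0-0=0; pred: 32+0-6=26
Step 11: prey: 0+0-0=0; pred: 26+0-5=21
Max prey = 58 at step 2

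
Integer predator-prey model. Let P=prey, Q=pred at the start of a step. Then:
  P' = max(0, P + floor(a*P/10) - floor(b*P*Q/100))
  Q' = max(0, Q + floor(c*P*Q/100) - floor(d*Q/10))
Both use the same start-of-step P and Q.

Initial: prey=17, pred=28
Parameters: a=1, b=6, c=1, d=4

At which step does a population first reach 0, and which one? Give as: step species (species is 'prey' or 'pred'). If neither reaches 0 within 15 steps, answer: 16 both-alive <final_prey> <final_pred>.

Answer: 1 prey

Derivation:
Step 1: prey: 17+1-28=0; pred: 28+4-11=21
First extinction: prey at step 1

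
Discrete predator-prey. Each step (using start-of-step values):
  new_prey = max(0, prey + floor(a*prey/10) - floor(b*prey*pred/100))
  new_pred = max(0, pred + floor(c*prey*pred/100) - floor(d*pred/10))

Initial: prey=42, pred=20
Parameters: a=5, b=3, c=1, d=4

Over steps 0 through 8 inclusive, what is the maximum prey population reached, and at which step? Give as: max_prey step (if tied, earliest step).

Step 1: prey: 42+21-25=38; pred: 20+8-8=20
Step 2: prey: 38+19-22=35; pred: 20+7-8=19
Step 3: prey: 35+17-19=33; pred: 19+6-7=18
Step 4: prey: 33+16-17=32; pred: 18+5-7=16
Step 5: prey: 32+16-15=33; pred: 16+5-6=15
Step 6: prey: 33+16-14=35; pred: 15+4-6=13
Step 7: prey: 35+17-13=39; pred: 13+4-5=12
Step 8: prey: 39+19-14=44; pred: 12+4-4=12
Max prey = 44 at step 8

Answer: 44 8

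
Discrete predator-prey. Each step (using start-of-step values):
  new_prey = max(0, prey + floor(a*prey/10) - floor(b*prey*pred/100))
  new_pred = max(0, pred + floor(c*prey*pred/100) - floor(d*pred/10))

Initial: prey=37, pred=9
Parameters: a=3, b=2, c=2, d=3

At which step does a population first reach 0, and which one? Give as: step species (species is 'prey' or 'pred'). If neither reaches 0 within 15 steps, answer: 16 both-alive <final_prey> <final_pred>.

Answer: 7 prey

Derivation:
Step 1: prey: 37+11-6=42; pred: 9+6-2=13
Step 2: prey: 42+12-10=44; pred: 13+10-3=20
Step 3: prey: 44+13-17=40; pred: 20+17-6=31
Step 4: prey: 40+12-24=28; pred: 31+24-9=46
Step 5: prey: 28+8-25=11; pred: 46+25-13=58
Step 6: prey: 11+3-12=2; pred: 58+12-17=53
Step 7: prey: 2+0-2=0; pred: 53+2-15=40
First extinction: prey at step 7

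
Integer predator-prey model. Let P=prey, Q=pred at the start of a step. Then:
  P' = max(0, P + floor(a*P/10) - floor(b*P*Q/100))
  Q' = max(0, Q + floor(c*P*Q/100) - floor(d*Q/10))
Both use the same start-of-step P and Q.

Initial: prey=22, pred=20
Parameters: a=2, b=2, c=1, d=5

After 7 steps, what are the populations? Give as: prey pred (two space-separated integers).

Step 1: prey: 22+4-8=18; pred: 20+4-10=14
Step 2: prey: 18+3-5=16; pred: 14+2-7=9
Step 3: prey: 16+3-2=17; pred: 9+1-4=6
Step 4: prey: 17+3-2=18; pred: 6+1-3=4
Step 5: prey: 18+3-1=20; pred: 4+0-2=2
Step 6: prey: 20+4-0=24; pred: 2+0-1=1
Step 7: prey: 24+4-0=28; pred: 1+0-0=1

Answer: 28 1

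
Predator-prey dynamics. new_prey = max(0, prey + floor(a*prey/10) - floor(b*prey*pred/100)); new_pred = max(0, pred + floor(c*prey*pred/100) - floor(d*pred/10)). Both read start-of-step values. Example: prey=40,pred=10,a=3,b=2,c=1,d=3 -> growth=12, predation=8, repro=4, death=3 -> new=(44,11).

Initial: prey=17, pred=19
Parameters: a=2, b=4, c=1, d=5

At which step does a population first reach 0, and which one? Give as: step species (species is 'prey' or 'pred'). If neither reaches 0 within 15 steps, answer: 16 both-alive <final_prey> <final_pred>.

Answer: 16 both-alive 30 1

Derivation:
Step 1: prey: 17+3-12=8; pred: 19+3-9=13
Step 2: prey: 8+1-4=5; pred: 13+1-6=8
Step 3: prey: 5+1-1=5; pred: 8+0-4=4
Step 4: prey: 5+1-0=6; pred: 4+0-2=2
Step 5: prey: 6+1-0=7; pred: 2+0-1=1
Step 6: prey: 7+1-0=8; pred: 1+0-0=1
Step 7: prey: 8+1-0=9; pred: 1+0-0=1
Step 8: prey: 9+1-0=10; pred: 1+0-0=1
Step 9: prey: 10+2-0=12; pred: 1+0-0=1
Step 10: prey: 12+2-0=14; pred: 1+0-0=1
Step 11: prey: 14+2-0=16; pred: 1+0-0=1
Step 12: prey: 16+3-0=19; pred: 1+0-0=1
Step 13: prey: 19+3-0=22; pred: 1+0-0=1
Step 14: prey: 22+4-0=26; pred: 1+0-0=1
Step 15: prey: 26+5-1=30; pred: 1+0-0=1
No extinction within 15 steps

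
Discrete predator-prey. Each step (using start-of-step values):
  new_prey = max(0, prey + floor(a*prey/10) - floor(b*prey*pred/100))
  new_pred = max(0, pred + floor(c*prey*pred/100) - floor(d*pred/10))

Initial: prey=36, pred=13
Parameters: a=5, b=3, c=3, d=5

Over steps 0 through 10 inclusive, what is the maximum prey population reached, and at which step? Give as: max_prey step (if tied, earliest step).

Answer: 40 1

Derivation:
Step 1: prey: 36+18-14=40; pred: 13+14-6=21
Step 2: prey: 40+20-25=35; pred: 21+25-10=36
Step 3: prey: 35+17-37=15; pred: 36+37-18=55
Step 4: prey: 15+7-24=0; pred: 55+24-27=52
Step 5: prey: 0+0-0=0; pred: 52+0-26=26
Step 6: prey: 0+0-0=0; pred: 26+0-13=13
Step 7: prey: 0+0-0=0; pred: 13+0-6=7
Step 8: prey: 0+0-0=0; pred: 7+0-3=4
Step 9: prey: 0+0-0=0; pred: 4+0-2=2
Step 10: prey: 0+0-0=0; pred: 2+0-1=1
Max prey = 40 at step 1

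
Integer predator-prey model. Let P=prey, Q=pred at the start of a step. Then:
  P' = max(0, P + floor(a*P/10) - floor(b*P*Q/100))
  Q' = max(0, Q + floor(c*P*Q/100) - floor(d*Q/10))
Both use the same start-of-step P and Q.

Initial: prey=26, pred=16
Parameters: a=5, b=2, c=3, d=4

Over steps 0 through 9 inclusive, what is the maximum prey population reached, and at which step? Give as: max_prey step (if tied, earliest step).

Step 1: prey: 26+13-8=31; pred: 16+12-6=22
Step 2: prey: 31+15-13=33; pred: 22+20-8=34
Step 3: prey: 33+16-22=27; pred: 34+33-13=54
Step 4: prey: 27+13-29=11; pred: 54+43-21=76
Step 5: prey: 11+5-16=0; pred: 76+25-30=71
Step 6: prey: 0+0-0=0; pred: 71+0-28=43
Step 7: prey: 0+0-0=0; pred: 43+0-17=26
Step 8: prey: 0+0-0=0; pred: 26+0-10=16
Step 9: prey: 0+0-0=0; pred: 16+0-6=10
Max prey = 33 at step 2

Answer: 33 2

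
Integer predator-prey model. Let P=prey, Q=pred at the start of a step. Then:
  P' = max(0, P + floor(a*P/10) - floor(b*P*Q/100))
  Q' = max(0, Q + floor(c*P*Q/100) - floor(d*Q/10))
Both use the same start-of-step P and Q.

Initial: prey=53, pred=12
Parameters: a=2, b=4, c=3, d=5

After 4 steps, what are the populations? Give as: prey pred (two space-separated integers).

Answer: 0 15

Derivation:
Step 1: prey: 53+10-25=38; pred: 12+19-6=25
Step 2: prey: 38+7-38=7; pred: 25+28-12=41
Step 3: prey: 7+1-11=0; pred: 41+8-20=29
Step 4: prey: 0+0-0=0; pred: 29+0-14=15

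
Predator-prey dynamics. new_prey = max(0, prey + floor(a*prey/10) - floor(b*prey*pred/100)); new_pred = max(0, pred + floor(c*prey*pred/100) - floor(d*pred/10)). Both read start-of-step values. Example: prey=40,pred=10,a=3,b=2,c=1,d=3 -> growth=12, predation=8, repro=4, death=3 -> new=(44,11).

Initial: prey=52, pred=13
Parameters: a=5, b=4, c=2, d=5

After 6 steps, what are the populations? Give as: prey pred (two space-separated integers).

Answer: 0 7

Derivation:
Step 1: prey: 52+26-27=51; pred: 13+13-6=20
Step 2: prey: 51+25-40=36; pred: 20+20-10=30
Step 3: prey: 36+18-43=11; pred: 30+21-15=36
Step 4: prey: 11+5-15=1; pred: 36+7-18=25
Step 5: prey: 1+0-1=0; pred: 25+0-12=13
Step 6: prey: 0+0-0=0; pred: 13+0-6=7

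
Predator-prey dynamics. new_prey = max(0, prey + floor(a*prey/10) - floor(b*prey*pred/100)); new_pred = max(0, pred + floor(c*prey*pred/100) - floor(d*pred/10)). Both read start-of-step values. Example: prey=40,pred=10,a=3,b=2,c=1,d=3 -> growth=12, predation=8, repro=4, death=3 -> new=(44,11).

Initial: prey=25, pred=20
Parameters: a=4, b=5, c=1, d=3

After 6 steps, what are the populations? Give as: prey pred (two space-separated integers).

Answer: 4 5

Derivation:
Step 1: prey: 25+10-25=10; pred: 20+5-6=19
Step 2: prey: 10+4-9=5; pred: 19+1-5=15
Step 3: prey: 5+2-3=4; pred: 15+0-4=11
Step 4: prey: 4+1-2=3; pred: 11+0-3=8
Step 5: prey: 3+1-1=3; pred: 8+0-2=6
Step 6: prey: 3+1-0=4; pred: 6+0-1=5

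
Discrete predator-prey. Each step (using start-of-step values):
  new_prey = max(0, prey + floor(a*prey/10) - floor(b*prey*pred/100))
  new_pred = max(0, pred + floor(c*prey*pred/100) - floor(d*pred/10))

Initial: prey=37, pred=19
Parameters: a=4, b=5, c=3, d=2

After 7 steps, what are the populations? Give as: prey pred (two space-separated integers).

Answer: 0 16

Derivation:
Step 1: prey: 37+14-35=16; pred: 19+21-3=37
Step 2: prey: 16+6-29=0; pred: 37+17-7=47
Step 3: prey: 0+0-0=0; pred: 47+0-9=38
Step 4: prey: 0+0-0=0; pred: 38+0-7=31
Step 5: prey: 0+0-0=0; pred: 31+0-6=25
Step 6: prey: 0+0-0=0; pred: 25+0-5=20
Step 7: prey: 0+0-0=0; pred: 20+0-4=16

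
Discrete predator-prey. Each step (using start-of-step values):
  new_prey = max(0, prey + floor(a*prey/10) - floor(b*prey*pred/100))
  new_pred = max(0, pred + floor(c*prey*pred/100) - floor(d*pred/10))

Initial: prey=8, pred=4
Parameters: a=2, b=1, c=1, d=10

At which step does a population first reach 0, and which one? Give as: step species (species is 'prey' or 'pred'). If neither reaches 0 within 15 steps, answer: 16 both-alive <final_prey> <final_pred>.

Step 1: prey: 8+1-0=9; pred: 4+0-4=0
First extinction: pred at step 1

Answer: 1 pred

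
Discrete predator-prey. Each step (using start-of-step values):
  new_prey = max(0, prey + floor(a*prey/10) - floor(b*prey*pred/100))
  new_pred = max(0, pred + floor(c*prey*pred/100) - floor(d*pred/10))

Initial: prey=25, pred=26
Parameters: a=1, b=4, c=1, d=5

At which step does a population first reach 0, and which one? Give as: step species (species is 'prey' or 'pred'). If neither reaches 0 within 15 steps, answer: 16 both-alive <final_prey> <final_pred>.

Answer: 16 both-alive 1 1

Derivation:
Step 1: prey: 25+2-26=1; pred: 26+6-13=19
Step 2: prey: 1+0-0=1; pred: 19+0-9=10
Step 3: prey: 1+0-0=1; pred: 10+0-5=5
Step 4: prey: 1+0-0=1; pred: 5+0-2=3
Step 5: prey: 1+0-0=1; pred: 3+0-1=2
Step 6: prey: 1+0-0=1; pred: 2+0-1=1
Step 7: prey: 1+0-0=1; pred: 1+0-0=1
Steps 8-15: state stable at prey=1, pred=1 (no change)
No extinction within 15 steps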